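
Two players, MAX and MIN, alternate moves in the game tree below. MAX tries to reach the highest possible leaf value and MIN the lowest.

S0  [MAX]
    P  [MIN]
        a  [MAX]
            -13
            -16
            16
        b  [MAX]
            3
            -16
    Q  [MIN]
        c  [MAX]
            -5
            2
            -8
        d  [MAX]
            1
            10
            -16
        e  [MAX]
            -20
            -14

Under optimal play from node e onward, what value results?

-14

e (MAX): max(-20, -14) = -14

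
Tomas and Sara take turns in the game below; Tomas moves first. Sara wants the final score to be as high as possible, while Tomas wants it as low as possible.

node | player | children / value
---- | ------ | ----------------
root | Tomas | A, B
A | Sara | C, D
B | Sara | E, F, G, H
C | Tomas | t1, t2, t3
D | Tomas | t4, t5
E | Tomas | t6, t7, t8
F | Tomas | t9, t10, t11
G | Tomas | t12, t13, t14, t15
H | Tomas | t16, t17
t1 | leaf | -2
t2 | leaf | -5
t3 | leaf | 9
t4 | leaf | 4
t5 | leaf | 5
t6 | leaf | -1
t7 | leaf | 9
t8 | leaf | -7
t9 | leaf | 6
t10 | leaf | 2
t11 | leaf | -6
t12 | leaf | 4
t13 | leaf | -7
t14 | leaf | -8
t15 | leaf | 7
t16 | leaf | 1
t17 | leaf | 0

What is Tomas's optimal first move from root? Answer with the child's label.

B

C (Tomas): min(-2, -5, 9) = -5
D (Tomas): min(4, 5) = 4
A (Sara): max(-5, 4) = 4
E (Tomas): min(-1, 9, -7) = -7
F (Tomas): min(6, 2, -6) = -6
G (Tomas): min(4, -7, -8, 7) = -8
H (Tomas): min(1, 0) = 0
B (Sara): max(-7, -6, -8, 0) = 0
root (Tomas): min(4, 0) = 0
Tomas at root wants the lowest of {A=4, B=0}, so chooses B.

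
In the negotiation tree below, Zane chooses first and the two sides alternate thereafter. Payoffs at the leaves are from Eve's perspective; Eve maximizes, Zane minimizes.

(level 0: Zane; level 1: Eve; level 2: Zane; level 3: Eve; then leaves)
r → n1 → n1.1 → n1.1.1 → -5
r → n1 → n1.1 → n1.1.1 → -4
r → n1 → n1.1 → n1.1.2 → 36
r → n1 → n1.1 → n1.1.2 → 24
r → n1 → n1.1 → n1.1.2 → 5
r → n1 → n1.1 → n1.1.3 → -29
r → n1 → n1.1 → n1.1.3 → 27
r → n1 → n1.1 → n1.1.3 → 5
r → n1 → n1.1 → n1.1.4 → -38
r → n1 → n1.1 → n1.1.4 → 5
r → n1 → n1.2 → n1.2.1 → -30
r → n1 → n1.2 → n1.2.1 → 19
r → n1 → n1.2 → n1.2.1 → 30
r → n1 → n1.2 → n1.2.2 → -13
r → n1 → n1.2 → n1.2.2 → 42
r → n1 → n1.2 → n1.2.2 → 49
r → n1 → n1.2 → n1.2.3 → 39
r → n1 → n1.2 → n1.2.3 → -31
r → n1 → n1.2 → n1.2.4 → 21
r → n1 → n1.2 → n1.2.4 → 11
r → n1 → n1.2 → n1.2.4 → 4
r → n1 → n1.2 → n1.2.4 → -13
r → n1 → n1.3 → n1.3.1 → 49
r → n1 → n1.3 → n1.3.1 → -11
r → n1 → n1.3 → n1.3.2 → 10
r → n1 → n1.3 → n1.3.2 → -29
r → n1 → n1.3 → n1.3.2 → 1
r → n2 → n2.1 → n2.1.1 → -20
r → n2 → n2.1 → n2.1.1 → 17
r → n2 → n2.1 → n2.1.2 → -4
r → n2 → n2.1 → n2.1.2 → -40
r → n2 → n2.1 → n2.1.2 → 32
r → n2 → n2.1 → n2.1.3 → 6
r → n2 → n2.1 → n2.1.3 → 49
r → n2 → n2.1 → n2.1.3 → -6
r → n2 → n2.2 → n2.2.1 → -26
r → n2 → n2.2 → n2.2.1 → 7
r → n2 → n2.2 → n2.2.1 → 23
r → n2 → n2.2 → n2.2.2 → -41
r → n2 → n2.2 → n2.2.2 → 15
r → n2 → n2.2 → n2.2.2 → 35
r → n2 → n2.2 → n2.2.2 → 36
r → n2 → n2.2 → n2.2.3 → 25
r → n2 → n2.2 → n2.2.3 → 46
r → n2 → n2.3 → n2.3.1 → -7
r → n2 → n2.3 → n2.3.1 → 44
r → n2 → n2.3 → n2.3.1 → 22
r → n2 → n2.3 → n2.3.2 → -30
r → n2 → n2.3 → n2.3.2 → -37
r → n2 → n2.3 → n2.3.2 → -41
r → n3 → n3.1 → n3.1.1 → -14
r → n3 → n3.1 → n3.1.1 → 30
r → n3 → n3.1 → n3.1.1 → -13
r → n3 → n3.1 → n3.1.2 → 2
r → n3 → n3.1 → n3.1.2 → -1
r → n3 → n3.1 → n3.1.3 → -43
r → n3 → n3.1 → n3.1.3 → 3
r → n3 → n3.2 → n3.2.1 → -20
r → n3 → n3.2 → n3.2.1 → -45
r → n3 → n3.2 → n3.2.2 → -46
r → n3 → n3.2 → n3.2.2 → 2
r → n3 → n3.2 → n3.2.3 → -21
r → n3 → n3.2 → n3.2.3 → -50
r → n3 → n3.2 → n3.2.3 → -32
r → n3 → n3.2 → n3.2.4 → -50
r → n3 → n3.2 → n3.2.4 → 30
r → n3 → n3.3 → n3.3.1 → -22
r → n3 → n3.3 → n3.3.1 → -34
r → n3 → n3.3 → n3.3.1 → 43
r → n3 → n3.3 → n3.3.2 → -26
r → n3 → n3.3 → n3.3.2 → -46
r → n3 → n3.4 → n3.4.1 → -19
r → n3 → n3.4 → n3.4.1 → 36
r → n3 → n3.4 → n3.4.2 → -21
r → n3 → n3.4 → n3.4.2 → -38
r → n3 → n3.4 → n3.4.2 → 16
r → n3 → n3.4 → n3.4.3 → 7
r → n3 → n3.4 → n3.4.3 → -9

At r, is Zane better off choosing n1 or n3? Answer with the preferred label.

n3

n1.1.1 (Eve): max(-5, -4) = -4
n1.1.2 (Eve): max(36, 24, 5) = 36
n1.1.3 (Eve): max(-29, 27, 5) = 27
n1.1.4 (Eve): max(-38, 5) = 5
n1.1 (Zane): min(-4, 36, 27, 5) = -4
n1.2.1 (Eve): max(-30, 19, 30) = 30
n1.2.2 (Eve): max(-13, 42, 49) = 49
n1.2.3 (Eve): max(39, -31) = 39
n1.2.4 (Eve): max(21, 11, 4, -13) = 21
n1.2 (Zane): min(30, 49, 39, 21) = 21
n1.3.1 (Eve): max(49, -11) = 49
n1.3.2 (Eve): max(10, -29, 1) = 10
n1.3 (Zane): min(49, 10) = 10
n1 (Eve): max(-4, 21, 10) = 21
n3.1.1 (Eve): max(-14, 30, -13) = 30
n3.1.2 (Eve): max(2, -1) = 2
n3.1.3 (Eve): max(-43, 3) = 3
n3.1 (Zane): min(30, 2, 3) = 2
n3.2.1 (Eve): max(-20, -45) = -20
n3.2.2 (Eve): max(-46, 2) = 2
n3.2.3 (Eve): max(-21, -50, -32) = -21
n3.2.4 (Eve): max(-50, 30) = 30
n3.2 (Zane): min(-20, 2, -21, 30) = -21
n3.3.1 (Eve): max(-22, -34, 43) = 43
n3.3.2 (Eve): max(-26, -46) = -26
n3.3 (Zane): min(43, -26) = -26
n3.4.1 (Eve): max(-19, 36) = 36
n3.4.2 (Eve): max(-21, -38, 16) = 16
n3.4.3 (Eve): max(7, -9) = 7
n3.4 (Zane): min(36, 16, 7) = 7
n3 (Eve): max(2, -21, -26, 7) = 7
Zane prefers the lower value; n1=21, n3=7. n3 is better since 7 < 21.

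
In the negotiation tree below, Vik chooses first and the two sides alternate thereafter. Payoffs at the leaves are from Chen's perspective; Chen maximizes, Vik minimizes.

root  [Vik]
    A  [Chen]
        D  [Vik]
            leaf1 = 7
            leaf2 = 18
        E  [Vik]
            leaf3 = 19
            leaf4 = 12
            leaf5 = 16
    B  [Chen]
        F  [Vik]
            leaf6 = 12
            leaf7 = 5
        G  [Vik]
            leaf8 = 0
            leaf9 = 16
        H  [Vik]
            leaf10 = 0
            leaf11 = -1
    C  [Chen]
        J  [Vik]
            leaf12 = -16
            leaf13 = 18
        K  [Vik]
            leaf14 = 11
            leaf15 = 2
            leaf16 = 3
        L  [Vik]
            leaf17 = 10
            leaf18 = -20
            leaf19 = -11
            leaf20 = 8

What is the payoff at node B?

F (Vik): min(12, 5) = 5
G (Vik): min(0, 16) = 0
H (Vik): min(0, -1) = -1
B (Chen): max(5, 0, -1) = 5

5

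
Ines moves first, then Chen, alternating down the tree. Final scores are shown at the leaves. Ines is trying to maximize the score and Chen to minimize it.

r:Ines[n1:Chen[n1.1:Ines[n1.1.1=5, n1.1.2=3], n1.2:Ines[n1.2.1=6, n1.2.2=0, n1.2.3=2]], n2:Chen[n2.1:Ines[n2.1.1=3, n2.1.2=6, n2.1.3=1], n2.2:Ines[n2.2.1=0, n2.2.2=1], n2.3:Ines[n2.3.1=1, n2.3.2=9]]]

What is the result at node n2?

1

n2.1 (Ines): max(3, 6, 1) = 6
n2.2 (Ines): max(0, 1) = 1
n2.3 (Ines): max(1, 9) = 9
n2 (Chen): min(6, 1, 9) = 1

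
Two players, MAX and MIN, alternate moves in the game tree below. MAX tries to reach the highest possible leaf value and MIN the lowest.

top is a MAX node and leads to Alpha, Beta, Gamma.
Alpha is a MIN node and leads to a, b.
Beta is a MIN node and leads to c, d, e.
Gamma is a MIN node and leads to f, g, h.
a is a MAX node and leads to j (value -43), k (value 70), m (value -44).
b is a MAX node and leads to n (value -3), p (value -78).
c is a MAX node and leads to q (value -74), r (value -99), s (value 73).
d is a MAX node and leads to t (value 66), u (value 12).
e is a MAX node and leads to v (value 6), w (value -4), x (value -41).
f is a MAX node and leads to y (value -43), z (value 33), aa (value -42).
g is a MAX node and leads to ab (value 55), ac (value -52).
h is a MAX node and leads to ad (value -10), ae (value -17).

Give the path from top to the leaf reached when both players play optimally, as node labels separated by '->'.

top -> Beta -> e -> v

a (MAX): max(-43, 70, -44) = 70
b (MAX): max(-3, -78) = -3
Alpha (MIN): min(70, -3) = -3
c (MAX): max(-74, -99, 73) = 73
d (MAX): max(66, 12) = 66
e (MAX): max(6, -4, -41) = 6
Beta (MIN): min(73, 66, 6) = 6
f (MAX): max(-43, 33, -42) = 33
g (MAX): max(55, -52) = 55
h (MAX): max(-10, -17) = -10
Gamma (MIN): min(33, 55, -10) = -10
top (MAX): max(-3, 6, -10) = 6
At top, MAX picks Beta (highest: 6).
At Beta, MIN picks e (lowest: 6).
At e, MAX picks v (highest: 6).
Terminal value 6.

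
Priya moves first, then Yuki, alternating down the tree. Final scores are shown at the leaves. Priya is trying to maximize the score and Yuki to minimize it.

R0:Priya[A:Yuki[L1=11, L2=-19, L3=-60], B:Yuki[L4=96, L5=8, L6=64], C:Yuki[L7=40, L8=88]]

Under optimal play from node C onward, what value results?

40

C (Yuki): min(40, 88) = 40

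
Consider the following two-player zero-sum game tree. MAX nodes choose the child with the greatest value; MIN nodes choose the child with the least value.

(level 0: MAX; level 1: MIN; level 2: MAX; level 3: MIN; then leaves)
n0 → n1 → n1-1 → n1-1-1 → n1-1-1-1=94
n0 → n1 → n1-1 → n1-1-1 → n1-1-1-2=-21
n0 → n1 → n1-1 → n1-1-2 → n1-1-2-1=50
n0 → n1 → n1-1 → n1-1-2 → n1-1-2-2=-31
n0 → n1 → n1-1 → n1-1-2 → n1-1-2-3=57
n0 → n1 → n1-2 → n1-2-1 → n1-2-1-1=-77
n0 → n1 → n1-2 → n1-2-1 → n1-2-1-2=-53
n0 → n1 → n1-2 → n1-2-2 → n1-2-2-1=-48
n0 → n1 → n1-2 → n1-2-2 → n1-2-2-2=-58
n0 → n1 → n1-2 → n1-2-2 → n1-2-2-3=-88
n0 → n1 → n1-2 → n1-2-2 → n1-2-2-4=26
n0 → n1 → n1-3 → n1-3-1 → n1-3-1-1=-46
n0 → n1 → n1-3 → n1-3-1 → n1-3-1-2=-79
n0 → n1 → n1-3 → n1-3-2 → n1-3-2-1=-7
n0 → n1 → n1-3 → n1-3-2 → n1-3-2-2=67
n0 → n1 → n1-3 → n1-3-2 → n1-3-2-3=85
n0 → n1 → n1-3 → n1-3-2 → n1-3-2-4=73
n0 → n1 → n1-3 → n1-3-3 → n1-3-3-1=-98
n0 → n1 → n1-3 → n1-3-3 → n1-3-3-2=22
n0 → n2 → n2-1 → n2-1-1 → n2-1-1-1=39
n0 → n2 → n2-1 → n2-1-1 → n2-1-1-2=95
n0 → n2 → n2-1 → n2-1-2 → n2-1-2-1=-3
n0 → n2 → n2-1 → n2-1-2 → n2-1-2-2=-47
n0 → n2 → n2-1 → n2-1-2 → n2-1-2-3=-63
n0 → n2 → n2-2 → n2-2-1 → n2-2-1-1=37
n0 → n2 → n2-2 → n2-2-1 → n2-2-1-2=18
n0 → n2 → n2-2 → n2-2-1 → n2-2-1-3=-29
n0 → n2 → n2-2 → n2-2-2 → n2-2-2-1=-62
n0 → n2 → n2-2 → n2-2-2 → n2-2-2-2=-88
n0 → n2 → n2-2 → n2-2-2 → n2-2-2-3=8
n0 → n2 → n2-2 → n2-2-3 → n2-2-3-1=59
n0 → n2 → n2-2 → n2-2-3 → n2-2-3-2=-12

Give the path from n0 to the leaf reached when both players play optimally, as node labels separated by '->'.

n1-1-1 (MIN): min(94, -21) = -21
n1-1-2 (MIN): min(50, -31, 57) = -31
n1-1 (MAX): max(-21, -31) = -21
n1-2-1 (MIN): min(-77, -53) = -77
n1-2-2 (MIN): min(-48, -58, -88, 26) = -88
n1-2 (MAX): max(-77, -88) = -77
n1-3-1 (MIN): min(-46, -79) = -79
n1-3-2 (MIN): min(-7, 67, 85, 73) = -7
n1-3-3 (MIN): min(-98, 22) = -98
n1-3 (MAX): max(-79, -7, -98) = -7
n1 (MIN): min(-21, -77, -7) = -77
n2-1-1 (MIN): min(39, 95) = 39
n2-1-2 (MIN): min(-3, -47, -63) = -63
n2-1 (MAX): max(39, -63) = 39
n2-2-1 (MIN): min(37, 18, -29) = -29
n2-2-2 (MIN): min(-62, -88, 8) = -88
n2-2-3 (MIN): min(59, -12) = -12
n2-2 (MAX): max(-29, -88, -12) = -12
n2 (MIN): min(39, -12) = -12
n0 (MAX): max(-77, -12) = -12
At n0, MAX picks n2 (highest: -12).
At n2, MIN picks n2-2 (lowest: -12).
At n2-2, MAX picks n2-2-3 (highest: -12).
At n2-2-3, MIN picks n2-2-3-2 (lowest: -12).
Terminal value -12.

n0 -> n2 -> n2-2 -> n2-2-3 -> n2-2-3-2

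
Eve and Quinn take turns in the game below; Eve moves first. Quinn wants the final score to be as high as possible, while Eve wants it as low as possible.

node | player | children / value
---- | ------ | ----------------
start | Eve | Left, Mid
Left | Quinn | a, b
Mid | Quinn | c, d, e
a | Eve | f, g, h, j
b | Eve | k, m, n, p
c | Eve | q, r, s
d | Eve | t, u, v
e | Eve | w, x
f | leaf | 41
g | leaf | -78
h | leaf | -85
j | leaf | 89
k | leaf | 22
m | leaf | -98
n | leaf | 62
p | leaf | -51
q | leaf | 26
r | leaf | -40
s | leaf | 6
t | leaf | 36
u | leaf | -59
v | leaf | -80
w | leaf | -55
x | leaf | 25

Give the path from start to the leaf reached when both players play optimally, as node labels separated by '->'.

a (Eve): min(41, -78, -85, 89) = -85
b (Eve): min(22, -98, 62, -51) = -98
Left (Quinn): max(-85, -98) = -85
c (Eve): min(26, -40, 6) = -40
d (Eve): min(36, -59, -80) = -80
e (Eve): min(-55, 25) = -55
Mid (Quinn): max(-40, -80, -55) = -40
start (Eve): min(-85, -40) = -85
At start, Eve picks Left (lowest: -85).
At Left, Quinn picks a (highest: -85).
At a, Eve picks h (lowest: -85).
Terminal value -85.

start -> Left -> a -> h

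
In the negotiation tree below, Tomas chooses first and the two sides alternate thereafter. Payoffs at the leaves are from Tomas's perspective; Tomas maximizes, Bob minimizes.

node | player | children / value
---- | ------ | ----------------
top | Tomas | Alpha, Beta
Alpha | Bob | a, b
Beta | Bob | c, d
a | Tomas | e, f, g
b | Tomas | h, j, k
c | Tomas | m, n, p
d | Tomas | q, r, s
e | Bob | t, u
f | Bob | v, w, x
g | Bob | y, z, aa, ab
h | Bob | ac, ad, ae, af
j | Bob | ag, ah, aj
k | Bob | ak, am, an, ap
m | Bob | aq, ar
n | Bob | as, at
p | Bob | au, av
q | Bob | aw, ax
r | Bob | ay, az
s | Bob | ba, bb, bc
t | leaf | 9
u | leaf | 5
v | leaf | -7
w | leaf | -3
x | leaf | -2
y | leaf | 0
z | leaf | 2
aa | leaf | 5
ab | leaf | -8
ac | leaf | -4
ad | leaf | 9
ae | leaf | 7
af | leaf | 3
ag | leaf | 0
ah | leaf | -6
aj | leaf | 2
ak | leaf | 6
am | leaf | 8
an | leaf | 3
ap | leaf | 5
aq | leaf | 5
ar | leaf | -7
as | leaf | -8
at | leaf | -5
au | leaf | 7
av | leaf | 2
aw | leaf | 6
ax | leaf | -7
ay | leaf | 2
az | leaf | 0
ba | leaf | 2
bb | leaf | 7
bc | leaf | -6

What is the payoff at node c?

2

m (Bob): min(5, -7) = -7
n (Bob): min(-8, -5) = -8
p (Bob): min(7, 2) = 2
c (Tomas): max(-7, -8, 2) = 2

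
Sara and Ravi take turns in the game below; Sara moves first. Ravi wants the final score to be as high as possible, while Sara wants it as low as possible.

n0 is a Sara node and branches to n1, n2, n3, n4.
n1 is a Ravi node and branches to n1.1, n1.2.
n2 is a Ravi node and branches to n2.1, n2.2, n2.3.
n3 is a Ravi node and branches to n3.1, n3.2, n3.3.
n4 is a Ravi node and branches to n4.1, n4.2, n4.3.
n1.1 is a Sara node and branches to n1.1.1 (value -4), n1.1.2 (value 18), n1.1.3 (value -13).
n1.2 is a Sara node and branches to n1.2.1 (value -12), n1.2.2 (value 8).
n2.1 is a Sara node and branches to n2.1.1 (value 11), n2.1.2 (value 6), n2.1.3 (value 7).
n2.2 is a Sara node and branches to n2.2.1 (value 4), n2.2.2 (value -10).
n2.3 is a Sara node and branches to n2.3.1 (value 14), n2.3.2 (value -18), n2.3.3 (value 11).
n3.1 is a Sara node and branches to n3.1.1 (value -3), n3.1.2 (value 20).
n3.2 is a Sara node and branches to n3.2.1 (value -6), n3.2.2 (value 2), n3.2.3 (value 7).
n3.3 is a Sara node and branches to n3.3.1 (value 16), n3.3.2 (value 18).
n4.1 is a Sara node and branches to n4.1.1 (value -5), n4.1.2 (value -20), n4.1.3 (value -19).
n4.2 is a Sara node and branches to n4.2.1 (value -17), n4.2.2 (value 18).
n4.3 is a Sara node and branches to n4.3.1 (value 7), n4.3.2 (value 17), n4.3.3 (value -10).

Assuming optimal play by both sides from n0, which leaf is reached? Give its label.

n1.2.1

n1.1 (Sara): min(-4, 18, -13) = -13
n1.2 (Sara): min(-12, 8) = -12
n1 (Ravi): max(-13, -12) = -12
n2.1 (Sara): min(11, 6, 7) = 6
n2.2 (Sara): min(4, -10) = -10
n2.3 (Sara): min(14, -18, 11) = -18
n2 (Ravi): max(6, -10, -18) = 6
n3.1 (Sara): min(-3, 20) = -3
n3.2 (Sara): min(-6, 2, 7) = -6
n3.3 (Sara): min(16, 18) = 16
n3 (Ravi): max(-3, -6, 16) = 16
n4.1 (Sara): min(-5, -20, -19) = -20
n4.2 (Sara): min(-17, 18) = -17
n4.3 (Sara): min(7, 17, -10) = -10
n4 (Ravi): max(-20, -17, -10) = -10
n0 (Sara): min(-12, 6, 16, -10) = -12
At n0, Sara picks n1 (lowest: -12).
At n1, Ravi picks n1.2 (highest: -12).
At n1.2, Sara picks n1.2.1 (lowest: -12).
Terminal value -12.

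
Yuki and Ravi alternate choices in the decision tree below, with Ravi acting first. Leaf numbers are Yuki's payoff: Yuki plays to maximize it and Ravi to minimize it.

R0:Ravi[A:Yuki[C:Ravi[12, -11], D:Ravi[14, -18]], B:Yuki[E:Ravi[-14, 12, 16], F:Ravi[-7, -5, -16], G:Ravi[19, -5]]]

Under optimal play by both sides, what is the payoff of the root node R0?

-11

C (Ravi): min(12, -11) = -11
D (Ravi): min(14, -18) = -18
A (Yuki): max(-11, -18) = -11
E (Ravi): min(-14, 12, 16) = -14
F (Ravi): min(-7, -5, -16) = -16
G (Ravi): min(19, -5) = -5
B (Yuki): max(-14, -16, -5) = -5
R0 (Ravi): min(-11, -5) = -11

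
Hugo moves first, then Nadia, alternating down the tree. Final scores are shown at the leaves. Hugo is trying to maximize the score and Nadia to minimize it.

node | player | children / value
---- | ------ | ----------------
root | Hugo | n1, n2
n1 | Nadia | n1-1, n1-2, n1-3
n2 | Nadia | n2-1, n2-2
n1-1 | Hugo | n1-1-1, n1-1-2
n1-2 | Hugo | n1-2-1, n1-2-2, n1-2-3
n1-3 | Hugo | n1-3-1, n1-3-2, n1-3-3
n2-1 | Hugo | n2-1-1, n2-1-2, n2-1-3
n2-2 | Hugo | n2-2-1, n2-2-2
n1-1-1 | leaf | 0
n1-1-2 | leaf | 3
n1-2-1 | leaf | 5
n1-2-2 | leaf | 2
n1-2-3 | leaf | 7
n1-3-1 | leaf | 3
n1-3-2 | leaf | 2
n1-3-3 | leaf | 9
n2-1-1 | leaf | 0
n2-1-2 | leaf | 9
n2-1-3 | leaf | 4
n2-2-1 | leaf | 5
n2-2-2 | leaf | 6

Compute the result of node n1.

3

n1-1 (Hugo): max(0, 3) = 3
n1-2 (Hugo): max(5, 2, 7) = 7
n1-3 (Hugo): max(3, 2, 9) = 9
n1 (Nadia): min(3, 7, 9) = 3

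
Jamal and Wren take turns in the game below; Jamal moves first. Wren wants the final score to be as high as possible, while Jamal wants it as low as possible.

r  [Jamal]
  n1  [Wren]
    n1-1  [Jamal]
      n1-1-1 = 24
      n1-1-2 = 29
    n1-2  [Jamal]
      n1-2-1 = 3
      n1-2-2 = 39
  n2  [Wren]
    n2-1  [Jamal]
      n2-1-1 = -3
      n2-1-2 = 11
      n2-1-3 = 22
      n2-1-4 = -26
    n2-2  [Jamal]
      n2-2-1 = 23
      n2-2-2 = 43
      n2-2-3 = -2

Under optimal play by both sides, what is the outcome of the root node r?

-2

n1-1 (Jamal): min(24, 29) = 24
n1-2 (Jamal): min(3, 39) = 3
n1 (Wren): max(24, 3) = 24
n2-1 (Jamal): min(-3, 11, 22, -26) = -26
n2-2 (Jamal): min(23, 43, -2) = -2
n2 (Wren): max(-26, -2) = -2
r (Jamal): min(24, -2) = -2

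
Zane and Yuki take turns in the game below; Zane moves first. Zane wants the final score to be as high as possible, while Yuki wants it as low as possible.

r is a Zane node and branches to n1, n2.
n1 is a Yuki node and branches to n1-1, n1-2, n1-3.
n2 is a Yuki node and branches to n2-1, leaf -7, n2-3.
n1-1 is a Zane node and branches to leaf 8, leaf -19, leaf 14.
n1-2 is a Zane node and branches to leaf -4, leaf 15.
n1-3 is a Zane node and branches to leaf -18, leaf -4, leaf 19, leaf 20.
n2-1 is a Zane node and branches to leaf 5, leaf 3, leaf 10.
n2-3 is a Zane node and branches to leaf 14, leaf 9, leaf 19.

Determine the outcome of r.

14

n1-1 (Zane): max(8, -19, 14) = 14
n1-2 (Zane): max(-4, 15) = 15
n1-3 (Zane): max(-18, -4, 19, 20) = 20
n1 (Yuki): min(14, 15, 20) = 14
n2-1 (Zane): max(5, 3, 10) = 10
n2-3 (Zane): max(14, 9, 19) = 19
n2 (Yuki): min(10, -7, 19) = -7
r (Zane): max(14, -7) = 14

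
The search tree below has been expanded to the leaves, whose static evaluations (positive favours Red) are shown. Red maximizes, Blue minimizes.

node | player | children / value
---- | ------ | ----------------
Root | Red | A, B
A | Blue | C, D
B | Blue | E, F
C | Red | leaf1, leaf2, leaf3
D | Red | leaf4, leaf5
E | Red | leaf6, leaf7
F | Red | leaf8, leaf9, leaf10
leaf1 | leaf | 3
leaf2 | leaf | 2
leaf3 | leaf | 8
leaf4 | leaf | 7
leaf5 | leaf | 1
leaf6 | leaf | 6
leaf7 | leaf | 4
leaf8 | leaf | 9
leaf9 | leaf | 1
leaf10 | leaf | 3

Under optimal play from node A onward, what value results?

7

C (Red): max(3, 2, 8) = 8
D (Red): max(7, 1) = 7
A (Blue): min(8, 7) = 7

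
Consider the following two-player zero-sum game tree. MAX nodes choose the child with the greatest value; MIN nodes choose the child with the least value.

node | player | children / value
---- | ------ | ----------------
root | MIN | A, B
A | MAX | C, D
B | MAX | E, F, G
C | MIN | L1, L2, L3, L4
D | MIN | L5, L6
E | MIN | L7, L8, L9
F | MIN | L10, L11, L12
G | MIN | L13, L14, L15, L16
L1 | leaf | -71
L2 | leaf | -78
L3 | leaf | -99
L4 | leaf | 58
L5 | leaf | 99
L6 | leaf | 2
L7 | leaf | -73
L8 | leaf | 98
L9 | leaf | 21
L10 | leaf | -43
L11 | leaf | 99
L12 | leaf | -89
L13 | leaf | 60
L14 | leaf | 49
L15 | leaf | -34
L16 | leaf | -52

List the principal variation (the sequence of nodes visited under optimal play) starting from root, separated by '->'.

root -> B -> G -> L16

C (MIN): min(-71, -78, -99, 58) = -99
D (MIN): min(99, 2) = 2
A (MAX): max(-99, 2) = 2
E (MIN): min(-73, 98, 21) = -73
F (MIN): min(-43, 99, -89) = -89
G (MIN): min(60, 49, -34, -52) = -52
B (MAX): max(-73, -89, -52) = -52
root (MIN): min(2, -52) = -52
At root, MIN picks B (lowest: -52).
At B, MAX picks G (highest: -52).
At G, MIN picks L16 (lowest: -52).
Terminal value -52.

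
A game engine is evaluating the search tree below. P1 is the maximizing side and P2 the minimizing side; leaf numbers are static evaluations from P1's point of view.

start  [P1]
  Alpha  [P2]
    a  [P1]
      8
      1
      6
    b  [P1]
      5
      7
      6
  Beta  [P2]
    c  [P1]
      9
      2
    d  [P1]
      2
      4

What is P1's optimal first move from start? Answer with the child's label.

a (P1): max(8, 1, 6) = 8
b (P1): max(5, 7, 6) = 7
Alpha (P2): min(8, 7) = 7
c (P1): max(9, 2) = 9
d (P1): max(2, 4) = 4
Beta (P2): min(9, 4) = 4
start (P1): max(7, 4) = 7
P1 at start wants the highest of {Alpha=7, Beta=4}, so chooses Alpha.

Alpha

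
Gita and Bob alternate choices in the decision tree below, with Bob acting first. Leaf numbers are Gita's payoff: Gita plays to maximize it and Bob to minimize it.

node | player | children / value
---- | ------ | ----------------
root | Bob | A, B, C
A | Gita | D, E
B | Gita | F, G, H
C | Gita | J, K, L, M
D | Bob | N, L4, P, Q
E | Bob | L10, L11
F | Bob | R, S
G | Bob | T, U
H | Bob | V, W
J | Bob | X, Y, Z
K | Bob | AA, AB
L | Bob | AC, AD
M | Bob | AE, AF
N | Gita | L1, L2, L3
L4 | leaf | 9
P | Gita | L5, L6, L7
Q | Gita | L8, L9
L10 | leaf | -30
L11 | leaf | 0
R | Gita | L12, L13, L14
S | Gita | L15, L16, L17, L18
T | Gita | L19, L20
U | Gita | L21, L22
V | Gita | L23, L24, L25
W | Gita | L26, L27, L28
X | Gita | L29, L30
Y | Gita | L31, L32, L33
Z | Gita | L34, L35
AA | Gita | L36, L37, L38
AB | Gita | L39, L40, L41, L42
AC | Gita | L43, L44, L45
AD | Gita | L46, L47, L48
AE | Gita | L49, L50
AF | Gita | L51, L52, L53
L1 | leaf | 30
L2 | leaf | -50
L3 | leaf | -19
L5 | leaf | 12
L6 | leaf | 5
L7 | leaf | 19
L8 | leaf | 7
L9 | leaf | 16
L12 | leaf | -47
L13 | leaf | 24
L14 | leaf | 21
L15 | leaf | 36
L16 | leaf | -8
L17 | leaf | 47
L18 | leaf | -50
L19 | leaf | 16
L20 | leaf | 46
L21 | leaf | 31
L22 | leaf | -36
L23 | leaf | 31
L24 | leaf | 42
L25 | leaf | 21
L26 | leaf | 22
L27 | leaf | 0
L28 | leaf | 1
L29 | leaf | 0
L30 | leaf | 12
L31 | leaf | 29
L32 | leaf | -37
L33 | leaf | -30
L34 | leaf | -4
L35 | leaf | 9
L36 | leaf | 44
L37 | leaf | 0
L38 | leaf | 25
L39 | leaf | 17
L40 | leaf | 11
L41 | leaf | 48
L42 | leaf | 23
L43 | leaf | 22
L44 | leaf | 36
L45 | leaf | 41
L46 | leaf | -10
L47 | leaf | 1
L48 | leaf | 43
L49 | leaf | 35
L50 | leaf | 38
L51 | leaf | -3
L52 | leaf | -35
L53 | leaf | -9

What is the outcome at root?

9

N (Gita): max(30, -50, -19) = 30
P (Gita): max(12, 5, 19) = 19
Q (Gita): max(7, 16) = 16
D (Bob): min(30, 9, 19, 16) = 9
E (Bob): min(-30, 0) = -30
A (Gita): max(9, -30) = 9
R (Gita): max(-47, 24, 21) = 24
S (Gita): max(36, -8, 47, -50) = 47
F (Bob): min(24, 47) = 24
T (Gita): max(16, 46) = 46
U (Gita): max(31, -36) = 31
G (Bob): min(46, 31) = 31
V (Gita): max(31, 42, 21) = 42
W (Gita): max(22, 0, 1) = 22
H (Bob): min(42, 22) = 22
B (Gita): max(24, 31, 22) = 31
X (Gita): max(0, 12) = 12
Y (Gita): max(29, -37, -30) = 29
Z (Gita): max(-4, 9) = 9
J (Bob): min(12, 29, 9) = 9
AA (Gita): max(44, 0, 25) = 44
AB (Gita): max(17, 11, 48, 23) = 48
K (Bob): min(44, 48) = 44
AC (Gita): max(22, 36, 41) = 41
AD (Gita): max(-10, 1, 43) = 43
L (Bob): min(41, 43) = 41
AE (Gita): max(35, 38) = 38
AF (Gita): max(-3, -35, -9) = -3
M (Bob): min(38, -3) = -3
C (Gita): max(9, 44, 41, -3) = 44
root (Bob): min(9, 31, 44) = 9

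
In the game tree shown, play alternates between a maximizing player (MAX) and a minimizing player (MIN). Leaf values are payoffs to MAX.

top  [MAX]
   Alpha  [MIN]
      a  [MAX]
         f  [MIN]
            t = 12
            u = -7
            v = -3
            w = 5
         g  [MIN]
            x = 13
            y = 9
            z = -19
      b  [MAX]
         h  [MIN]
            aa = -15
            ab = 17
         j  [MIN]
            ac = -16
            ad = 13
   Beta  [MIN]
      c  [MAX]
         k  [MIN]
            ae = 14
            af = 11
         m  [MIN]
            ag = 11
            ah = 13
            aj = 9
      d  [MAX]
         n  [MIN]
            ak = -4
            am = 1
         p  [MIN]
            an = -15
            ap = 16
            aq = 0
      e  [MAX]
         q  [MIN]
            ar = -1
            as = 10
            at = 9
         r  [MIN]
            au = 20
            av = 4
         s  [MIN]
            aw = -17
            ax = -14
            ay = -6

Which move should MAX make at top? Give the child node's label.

Beta

f (MIN): min(12, -7, -3, 5) = -7
g (MIN): min(13, 9, -19) = -19
a (MAX): max(-7, -19) = -7
h (MIN): min(-15, 17) = -15
j (MIN): min(-16, 13) = -16
b (MAX): max(-15, -16) = -15
Alpha (MIN): min(-7, -15) = -15
k (MIN): min(14, 11) = 11
m (MIN): min(11, 13, 9) = 9
c (MAX): max(11, 9) = 11
n (MIN): min(-4, 1) = -4
p (MIN): min(-15, 16, 0) = -15
d (MAX): max(-4, -15) = -4
q (MIN): min(-1, 10, 9) = -1
r (MIN): min(20, 4) = 4
s (MIN): min(-17, -14, -6) = -17
e (MAX): max(-1, 4, -17) = 4
Beta (MIN): min(11, -4, 4) = -4
top (MAX): max(-15, -4) = -4
MAX at top wants the highest of {Alpha=-15, Beta=-4}, so chooses Beta.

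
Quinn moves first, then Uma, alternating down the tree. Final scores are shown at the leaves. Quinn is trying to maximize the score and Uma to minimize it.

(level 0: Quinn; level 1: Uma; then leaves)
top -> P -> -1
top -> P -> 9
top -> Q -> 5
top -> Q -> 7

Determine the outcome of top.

P (Uma): min(-1, 9) = -1
Q (Uma): min(5, 7) = 5
top (Quinn): max(-1, 5) = 5

5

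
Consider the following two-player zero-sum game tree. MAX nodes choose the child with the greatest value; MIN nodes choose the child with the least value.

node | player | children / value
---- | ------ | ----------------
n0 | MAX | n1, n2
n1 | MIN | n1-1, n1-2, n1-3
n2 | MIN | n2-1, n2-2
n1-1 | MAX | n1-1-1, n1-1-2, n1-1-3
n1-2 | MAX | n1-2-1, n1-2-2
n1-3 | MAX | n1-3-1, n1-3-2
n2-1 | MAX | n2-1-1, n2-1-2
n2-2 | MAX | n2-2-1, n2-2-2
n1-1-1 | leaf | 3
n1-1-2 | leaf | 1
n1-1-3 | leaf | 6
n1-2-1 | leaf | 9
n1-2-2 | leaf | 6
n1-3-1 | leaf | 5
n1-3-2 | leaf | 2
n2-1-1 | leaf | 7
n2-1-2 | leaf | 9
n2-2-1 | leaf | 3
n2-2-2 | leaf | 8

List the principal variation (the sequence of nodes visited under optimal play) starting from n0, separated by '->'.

n0 -> n2 -> n2-2 -> n2-2-2

n1-1 (MAX): max(3, 1, 6) = 6
n1-2 (MAX): max(9, 6) = 9
n1-3 (MAX): max(5, 2) = 5
n1 (MIN): min(6, 9, 5) = 5
n2-1 (MAX): max(7, 9) = 9
n2-2 (MAX): max(3, 8) = 8
n2 (MIN): min(9, 8) = 8
n0 (MAX): max(5, 8) = 8
At n0, MAX picks n2 (highest: 8).
At n2, MIN picks n2-2 (lowest: 8).
At n2-2, MAX picks n2-2-2 (highest: 8).
Terminal value 8.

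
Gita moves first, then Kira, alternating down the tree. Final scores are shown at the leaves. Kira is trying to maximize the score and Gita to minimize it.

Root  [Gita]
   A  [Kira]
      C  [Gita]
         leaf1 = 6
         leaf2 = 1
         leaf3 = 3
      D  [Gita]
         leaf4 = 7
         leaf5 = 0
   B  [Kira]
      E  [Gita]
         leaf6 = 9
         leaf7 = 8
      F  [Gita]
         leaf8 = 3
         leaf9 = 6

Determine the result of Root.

1

C (Gita): min(6, 1, 3) = 1
D (Gita): min(7, 0) = 0
A (Kira): max(1, 0) = 1
E (Gita): min(9, 8) = 8
F (Gita): min(3, 6) = 3
B (Kira): max(8, 3) = 8
Root (Gita): min(1, 8) = 1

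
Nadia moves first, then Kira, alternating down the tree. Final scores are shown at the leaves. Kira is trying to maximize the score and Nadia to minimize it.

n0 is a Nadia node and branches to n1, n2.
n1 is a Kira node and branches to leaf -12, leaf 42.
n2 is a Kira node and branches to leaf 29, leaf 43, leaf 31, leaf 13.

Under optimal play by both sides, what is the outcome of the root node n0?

42

n1 (Kira): max(-12, 42) = 42
n2 (Kira): max(29, 43, 31, 13) = 43
n0 (Nadia): min(42, 43) = 42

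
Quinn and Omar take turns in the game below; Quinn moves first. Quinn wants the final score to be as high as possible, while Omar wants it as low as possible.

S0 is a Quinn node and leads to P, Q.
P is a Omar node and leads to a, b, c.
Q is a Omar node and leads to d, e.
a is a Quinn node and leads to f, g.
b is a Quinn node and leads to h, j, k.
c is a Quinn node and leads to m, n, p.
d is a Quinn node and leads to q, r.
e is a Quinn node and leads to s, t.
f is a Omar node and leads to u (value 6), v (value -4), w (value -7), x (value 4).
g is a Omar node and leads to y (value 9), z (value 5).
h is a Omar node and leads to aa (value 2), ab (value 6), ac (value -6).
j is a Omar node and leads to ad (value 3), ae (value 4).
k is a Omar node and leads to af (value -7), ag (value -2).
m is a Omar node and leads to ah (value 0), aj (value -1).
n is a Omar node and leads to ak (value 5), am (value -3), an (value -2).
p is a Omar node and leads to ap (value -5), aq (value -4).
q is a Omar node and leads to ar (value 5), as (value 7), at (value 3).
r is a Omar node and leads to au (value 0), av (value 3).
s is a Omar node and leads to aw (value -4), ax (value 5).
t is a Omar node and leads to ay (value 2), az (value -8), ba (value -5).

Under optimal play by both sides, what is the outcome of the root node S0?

-1

f (Omar): min(6, -4, -7, 4) = -7
g (Omar): min(9, 5) = 5
a (Quinn): max(-7, 5) = 5
h (Omar): min(2, 6, -6) = -6
j (Omar): min(3, 4) = 3
k (Omar): min(-7, -2) = -7
b (Quinn): max(-6, 3, -7) = 3
m (Omar): min(0, -1) = -1
n (Omar): min(5, -3, -2) = -3
p (Omar): min(-5, -4) = -5
c (Quinn): max(-1, -3, -5) = -1
P (Omar): min(5, 3, -1) = -1
q (Omar): min(5, 7, 3) = 3
r (Omar): min(0, 3) = 0
d (Quinn): max(3, 0) = 3
s (Omar): min(-4, 5) = -4
t (Omar): min(2, -8, -5) = -8
e (Quinn): max(-4, -8) = -4
Q (Omar): min(3, -4) = -4
S0 (Quinn): max(-1, -4) = -1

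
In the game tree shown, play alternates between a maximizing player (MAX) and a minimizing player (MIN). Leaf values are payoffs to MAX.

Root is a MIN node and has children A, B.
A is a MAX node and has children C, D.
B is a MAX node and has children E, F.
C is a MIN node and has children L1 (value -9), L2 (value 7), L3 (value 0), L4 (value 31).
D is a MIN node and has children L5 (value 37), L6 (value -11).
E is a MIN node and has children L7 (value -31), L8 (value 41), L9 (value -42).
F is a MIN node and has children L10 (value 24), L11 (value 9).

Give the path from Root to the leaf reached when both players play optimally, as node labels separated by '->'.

C (MIN): min(-9, 7, 0, 31) = -9
D (MIN): min(37, -11) = -11
A (MAX): max(-9, -11) = -9
E (MIN): min(-31, 41, -42) = -42
F (MIN): min(24, 9) = 9
B (MAX): max(-42, 9) = 9
Root (MIN): min(-9, 9) = -9
At Root, MIN picks A (lowest: -9).
At A, MAX picks C (highest: -9).
At C, MIN picks L1 (lowest: -9).
Terminal value -9.

Root -> A -> C -> L1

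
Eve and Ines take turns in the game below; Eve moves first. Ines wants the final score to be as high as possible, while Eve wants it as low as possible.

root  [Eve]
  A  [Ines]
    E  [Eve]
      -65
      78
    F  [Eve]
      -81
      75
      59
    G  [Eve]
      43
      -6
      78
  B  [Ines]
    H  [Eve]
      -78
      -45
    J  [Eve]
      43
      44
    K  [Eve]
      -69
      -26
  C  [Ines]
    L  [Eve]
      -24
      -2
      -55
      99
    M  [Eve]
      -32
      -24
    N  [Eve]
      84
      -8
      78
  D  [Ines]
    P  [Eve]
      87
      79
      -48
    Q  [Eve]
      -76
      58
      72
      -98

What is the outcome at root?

E (Eve): min(-65, 78) = -65
F (Eve): min(-81, 75, 59) = -81
G (Eve): min(43, -6, 78) = -6
A (Ines): max(-65, -81, -6) = -6
H (Eve): min(-78, -45) = -78
J (Eve): min(43, 44) = 43
K (Eve): min(-69, -26) = -69
B (Ines): max(-78, 43, -69) = 43
L (Eve): min(-24, -2, -55, 99) = -55
M (Eve): min(-32, -24) = -32
N (Eve): min(84, -8, 78) = -8
C (Ines): max(-55, -32, -8) = -8
P (Eve): min(87, 79, -48) = -48
Q (Eve): min(-76, 58, 72, -98) = -98
D (Ines): max(-48, -98) = -48
root (Eve): min(-6, 43, -8, -48) = -48

-48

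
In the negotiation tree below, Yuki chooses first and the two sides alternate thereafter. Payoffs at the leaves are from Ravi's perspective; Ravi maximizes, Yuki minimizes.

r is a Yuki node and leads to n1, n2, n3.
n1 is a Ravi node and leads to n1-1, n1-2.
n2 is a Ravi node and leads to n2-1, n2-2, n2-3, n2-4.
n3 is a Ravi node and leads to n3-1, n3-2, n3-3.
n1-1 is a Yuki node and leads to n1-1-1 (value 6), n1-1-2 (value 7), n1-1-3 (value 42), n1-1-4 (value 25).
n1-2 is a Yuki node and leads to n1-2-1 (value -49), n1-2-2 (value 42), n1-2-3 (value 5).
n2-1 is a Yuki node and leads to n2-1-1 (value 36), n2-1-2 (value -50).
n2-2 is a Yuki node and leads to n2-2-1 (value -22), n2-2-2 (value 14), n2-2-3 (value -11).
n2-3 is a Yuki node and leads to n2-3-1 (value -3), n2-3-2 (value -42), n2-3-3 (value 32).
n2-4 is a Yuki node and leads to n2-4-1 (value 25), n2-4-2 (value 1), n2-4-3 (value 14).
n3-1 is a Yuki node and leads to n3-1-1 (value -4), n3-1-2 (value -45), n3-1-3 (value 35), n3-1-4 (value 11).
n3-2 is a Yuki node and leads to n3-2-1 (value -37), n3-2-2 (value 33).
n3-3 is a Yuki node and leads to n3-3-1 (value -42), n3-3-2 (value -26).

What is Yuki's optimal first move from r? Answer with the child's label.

n1-1 (Yuki): min(6, 7, 42, 25) = 6
n1-2 (Yuki): min(-49, 42, 5) = -49
n1 (Ravi): max(6, -49) = 6
n2-1 (Yuki): min(36, -50) = -50
n2-2 (Yuki): min(-22, 14, -11) = -22
n2-3 (Yuki): min(-3, -42, 32) = -42
n2-4 (Yuki): min(25, 1, 14) = 1
n2 (Ravi): max(-50, -22, -42, 1) = 1
n3-1 (Yuki): min(-4, -45, 35, 11) = -45
n3-2 (Yuki): min(-37, 33) = -37
n3-3 (Yuki): min(-42, -26) = -42
n3 (Ravi): max(-45, -37, -42) = -37
r (Yuki): min(6, 1, -37) = -37
Yuki at r wants the lowest of {n1=6, n2=1, n3=-37}, so chooses n3.

n3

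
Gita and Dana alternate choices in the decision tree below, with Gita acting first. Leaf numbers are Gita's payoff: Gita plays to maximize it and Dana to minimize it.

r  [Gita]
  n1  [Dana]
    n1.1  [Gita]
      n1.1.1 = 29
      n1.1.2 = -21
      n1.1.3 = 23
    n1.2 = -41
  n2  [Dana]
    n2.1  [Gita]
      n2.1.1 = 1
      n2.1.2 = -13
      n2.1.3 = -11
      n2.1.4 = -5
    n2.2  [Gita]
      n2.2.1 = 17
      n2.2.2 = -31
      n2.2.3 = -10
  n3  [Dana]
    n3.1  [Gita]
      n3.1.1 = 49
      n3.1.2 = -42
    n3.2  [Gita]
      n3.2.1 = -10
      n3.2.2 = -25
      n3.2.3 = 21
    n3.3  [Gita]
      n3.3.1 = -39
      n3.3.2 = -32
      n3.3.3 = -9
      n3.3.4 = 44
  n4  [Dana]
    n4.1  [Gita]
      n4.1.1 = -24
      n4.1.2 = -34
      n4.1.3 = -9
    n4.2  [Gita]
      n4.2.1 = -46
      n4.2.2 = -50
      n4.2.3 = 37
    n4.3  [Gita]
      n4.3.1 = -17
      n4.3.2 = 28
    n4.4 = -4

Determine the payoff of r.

21

n1.1 (Gita): max(29, -21, 23) = 29
n1 (Dana): min(29, -41) = -41
n2.1 (Gita): max(1, -13, -11, -5) = 1
n2.2 (Gita): max(17, -31, -10) = 17
n2 (Dana): min(1, 17) = 1
n3.1 (Gita): max(49, -42) = 49
n3.2 (Gita): max(-10, -25, 21) = 21
n3.3 (Gita): max(-39, -32, -9, 44) = 44
n3 (Dana): min(49, 21, 44) = 21
n4.1 (Gita): max(-24, -34, -9) = -9
n4.2 (Gita): max(-46, -50, 37) = 37
n4.3 (Gita): max(-17, 28) = 28
n4 (Dana): min(-9, 37, 28, -4) = -9
r (Gita): max(-41, 1, 21, -9) = 21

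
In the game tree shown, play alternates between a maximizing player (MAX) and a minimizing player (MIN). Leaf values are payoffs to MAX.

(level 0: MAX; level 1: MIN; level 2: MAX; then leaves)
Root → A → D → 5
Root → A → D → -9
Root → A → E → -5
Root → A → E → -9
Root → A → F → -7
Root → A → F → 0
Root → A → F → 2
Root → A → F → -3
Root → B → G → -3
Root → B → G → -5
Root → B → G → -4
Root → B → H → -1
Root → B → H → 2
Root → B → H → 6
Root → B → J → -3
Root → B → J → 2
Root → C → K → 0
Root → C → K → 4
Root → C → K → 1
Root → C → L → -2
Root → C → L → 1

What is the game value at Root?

1

D (MAX): max(5, -9) = 5
E (MAX): max(-5, -9) = -5
F (MAX): max(-7, 0, 2, -3) = 2
A (MIN): min(5, -5, 2) = -5
G (MAX): max(-3, -5, -4) = -3
H (MAX): max(-1, 2, 6) = 6
J (MAX): max(-3, 2) = 2
B (MIN): min(-3, 6, 2) = -3
K (MAX): max(0, 4, 1) = 4
L (MAX): max(-2, 1) = 1
C (MIN): min(4, 1) = 1
Root (MAX): max(-5, -3, 1) = 1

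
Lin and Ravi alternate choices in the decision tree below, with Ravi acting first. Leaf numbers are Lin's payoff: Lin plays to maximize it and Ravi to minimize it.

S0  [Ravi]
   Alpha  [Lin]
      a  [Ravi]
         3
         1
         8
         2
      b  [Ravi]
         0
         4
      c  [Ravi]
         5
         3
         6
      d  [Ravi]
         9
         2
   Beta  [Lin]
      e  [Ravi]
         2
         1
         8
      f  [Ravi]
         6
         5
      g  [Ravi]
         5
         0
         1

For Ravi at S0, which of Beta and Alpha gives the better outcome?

e (Ravi): min(2, 1, 8) = 1
f (Ravi): min(6, 5) = 5
g (Ravi): min(5, 0, 1) = 0
Beta (Lin): max(1, 5, 0) = 5
a (Ravi): min(3, 1, 8, 2) = 1
b (Ravi): min(0, 4) = 0
c (Ravi): min(5, 3, 6) = 3
d (Ravi): min(9, 2) = 2
Alpha (Lin): max(1, 0, 3, 2) = 3
Ravi prefers the lower value; Beta=5, Alpha=3. Alpha is better since 3 < 5.

Alpha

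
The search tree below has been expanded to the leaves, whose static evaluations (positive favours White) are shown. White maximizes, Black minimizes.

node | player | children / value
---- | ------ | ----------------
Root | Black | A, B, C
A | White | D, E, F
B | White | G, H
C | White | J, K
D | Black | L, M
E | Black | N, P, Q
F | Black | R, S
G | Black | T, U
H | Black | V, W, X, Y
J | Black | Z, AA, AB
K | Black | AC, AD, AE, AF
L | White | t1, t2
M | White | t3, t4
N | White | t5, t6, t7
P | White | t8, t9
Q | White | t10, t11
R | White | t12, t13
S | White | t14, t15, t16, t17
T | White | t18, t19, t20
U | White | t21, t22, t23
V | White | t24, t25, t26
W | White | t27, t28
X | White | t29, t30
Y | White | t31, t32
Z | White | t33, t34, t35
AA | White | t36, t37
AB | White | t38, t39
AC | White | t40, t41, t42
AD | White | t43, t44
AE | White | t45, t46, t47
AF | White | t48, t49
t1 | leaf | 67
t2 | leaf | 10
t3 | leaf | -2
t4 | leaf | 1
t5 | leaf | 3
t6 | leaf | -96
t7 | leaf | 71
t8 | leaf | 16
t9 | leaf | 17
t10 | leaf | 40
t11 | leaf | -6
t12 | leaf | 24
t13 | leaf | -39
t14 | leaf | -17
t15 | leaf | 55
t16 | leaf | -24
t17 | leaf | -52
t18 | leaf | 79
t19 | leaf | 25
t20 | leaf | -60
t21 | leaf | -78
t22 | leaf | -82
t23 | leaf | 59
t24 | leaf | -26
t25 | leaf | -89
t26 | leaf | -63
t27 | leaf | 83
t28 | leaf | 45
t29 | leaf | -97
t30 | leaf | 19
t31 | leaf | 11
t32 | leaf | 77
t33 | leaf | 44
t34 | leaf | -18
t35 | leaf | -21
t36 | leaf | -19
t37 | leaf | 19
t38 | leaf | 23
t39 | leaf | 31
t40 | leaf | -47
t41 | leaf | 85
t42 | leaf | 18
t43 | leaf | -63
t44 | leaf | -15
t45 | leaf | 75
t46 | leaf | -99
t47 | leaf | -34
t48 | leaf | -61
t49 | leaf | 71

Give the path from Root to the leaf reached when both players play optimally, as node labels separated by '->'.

L (White): max(67, 10) = 67
M (White): max(-2, 1) = 1
D (Black): min(67, 1) = 1
N (White): max(3, -96, 71) = 71
P (White): max(16, 17) = 17
Q (White): max(40, -6) = 40
E (Black): min(71, 17, 40) = 17
R (White): max(24, -39) = 24
S (White): max(-17, 55, -24, -52) = 55
F (Black): min(24, 55) = 24
A (White): max(1, 17, 24) = 24
T (White): max(79, 25, -60) = 79
U (White): max(-78, -82, 59) = 59
G (Black): min(79, 59) = 59
V (White): max(-26, -89, -63) = -26
W (White): max(83, 45) = 83
X (White): max(-97, 19) = 19
Y (White): max(11, 77) = 77
H (Black): min(-26, 83, 19, 77) = -26
B (White): max(59, -26) = 59
Z (White): max(44, -18, -21) = 44
AA (White): max(-19, 19) = 19
AB (White): max(23, 31) = 31
J (Black): min(44, 19, 31) = 19
AC (White): max(-47, 85, 18) = 85
AD (White): max(-63, -15) = -15
AE (White): max(75, -99, -34) = 75
AF (White): max(-61, 71) = 71
K (Black): min(85, -15, 75, 71) = -15
C (White): max(19, -15) = 19
Root (Black): min(24, 59, 19) = 19
At Root, Black picks C (lowest: 19).
At C, White picks J (highest: 19).
At J, Black picks AA (lowest: 19).
At AA, White picks t37 (highest: 19).
Terminal value 19.

Root -> C -> J -> AA -> t37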